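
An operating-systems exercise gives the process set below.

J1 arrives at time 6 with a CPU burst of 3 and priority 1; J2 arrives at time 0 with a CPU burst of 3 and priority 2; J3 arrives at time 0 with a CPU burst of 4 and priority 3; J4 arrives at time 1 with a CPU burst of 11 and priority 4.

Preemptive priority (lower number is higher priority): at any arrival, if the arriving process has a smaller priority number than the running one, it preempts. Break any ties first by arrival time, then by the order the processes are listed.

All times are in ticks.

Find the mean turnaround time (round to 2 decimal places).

Schedule: | J2 0-3 | J3 3-6 | J1 6-9 | J3 9-10 | J4 10-21 |
Completion: J1=9  J2=3  J3=10  J4=21
Turnaround (C−A): J1=3  J2=3  J3=10  J4=20
Turnaround times: J1=3, J2=3, J3=10, J4=20
Average turnaround = (3+3+10+20) / 4 = 36/4 = 9.00

9.00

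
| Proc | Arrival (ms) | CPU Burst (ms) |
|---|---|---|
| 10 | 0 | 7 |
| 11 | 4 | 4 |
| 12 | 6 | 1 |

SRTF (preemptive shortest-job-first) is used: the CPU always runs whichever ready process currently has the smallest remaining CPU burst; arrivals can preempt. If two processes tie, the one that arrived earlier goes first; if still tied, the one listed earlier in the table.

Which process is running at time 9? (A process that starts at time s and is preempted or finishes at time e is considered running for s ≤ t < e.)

Gantt: | 10 0-7 | 12 7-8 | 11 8-12 |
Completion: 10=7  11=12  12=8
Turnaround (C−A): 10=7  11=8  12=2

11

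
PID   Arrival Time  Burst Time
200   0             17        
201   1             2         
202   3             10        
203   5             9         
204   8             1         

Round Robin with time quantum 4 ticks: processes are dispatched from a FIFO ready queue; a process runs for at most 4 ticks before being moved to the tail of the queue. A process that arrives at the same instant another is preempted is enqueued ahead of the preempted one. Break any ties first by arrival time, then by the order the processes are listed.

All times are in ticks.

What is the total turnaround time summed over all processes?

118

Schedule: | 200 0-4 | 201 4-6 | 202 6-10 | 200 10-14 | 203 14-18 | 204 18-19 | 202 19-23 | 200 23-27 | 203 27-31 | 202 31-33 | 200 33-37 | 203 37-38 | 200 38-39 |
Completion: 200=39  201=6  202=33  203=38  204=19
Turnaround = completion − arrival: 200=39, 201=5, 202=30, 203=33, 204=11
Total turnaround = 39 + 5 + 30 + 33 + 11 = 118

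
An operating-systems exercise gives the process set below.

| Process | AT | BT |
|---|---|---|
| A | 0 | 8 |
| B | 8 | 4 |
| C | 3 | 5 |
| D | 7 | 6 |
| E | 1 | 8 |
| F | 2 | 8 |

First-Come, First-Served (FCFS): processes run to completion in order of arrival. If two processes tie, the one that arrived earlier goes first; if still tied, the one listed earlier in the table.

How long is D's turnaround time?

28

Schedule: | A 0-8 | E 8-16 | F 16-24 | C 24-29 | D 29-35 | B 35-39 |
Completion: A=8  B=39  C=29  D=35  E=16  F=24
Turnaround (C−A): A=8  B=31  C=26  D=28  E=15  F=22
Turnaround(D) = completion − arrival = 35 − 7 = 28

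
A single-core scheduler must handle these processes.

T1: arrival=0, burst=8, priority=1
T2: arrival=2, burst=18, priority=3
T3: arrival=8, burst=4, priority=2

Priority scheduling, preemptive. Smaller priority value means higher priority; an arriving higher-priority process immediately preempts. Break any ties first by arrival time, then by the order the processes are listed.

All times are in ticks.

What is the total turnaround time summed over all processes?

40

Schedule: | T1 0-8 | T3 8-12 | T2 12-30 |
Completion: T1=8  T2=30  T3=12
Turnaround = completion − arrival: T1=8, T2=28, T3=4
Total turnaround = 8 + 28 + 4 = 40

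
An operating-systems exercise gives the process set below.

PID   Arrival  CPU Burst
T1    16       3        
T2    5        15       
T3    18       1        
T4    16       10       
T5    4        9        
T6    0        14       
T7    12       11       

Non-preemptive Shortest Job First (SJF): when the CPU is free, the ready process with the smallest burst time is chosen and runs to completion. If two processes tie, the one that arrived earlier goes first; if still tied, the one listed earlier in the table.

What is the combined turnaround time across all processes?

Gantt: | T6 0-14 | T5 14-23 | T3 23-24 | T1 24-27 | T4 27-37 | T7 37-48 | T2 48-63 |
Completion: T1=27  T2=63  T3=24  T4=37  T5=23  T6=14  T7=48
Turnaround = completion − arrival: T1=11, T2=58, T3=6, T4=21, T5=19, T6=14, T7=36
Total turnaround = 11 + 58 + 6 + 21 + 19 + 14 + 36 = 165

165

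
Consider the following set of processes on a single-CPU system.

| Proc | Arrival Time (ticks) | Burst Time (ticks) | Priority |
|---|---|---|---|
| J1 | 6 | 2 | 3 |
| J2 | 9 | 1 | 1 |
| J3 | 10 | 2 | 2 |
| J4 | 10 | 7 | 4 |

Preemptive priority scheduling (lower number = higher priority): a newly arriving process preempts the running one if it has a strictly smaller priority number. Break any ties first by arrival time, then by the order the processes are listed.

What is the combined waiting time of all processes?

2

Timeline: | idle 0-6 | J1 6-8 | idle 8-9 | J2 9-10 | J3 10-12 | J4 12-19 |
Completion: J1=8  J2=10  J3=12  J4=19
Waiting = turnaround − burst: J1=0, J2=0, J3=0, J4=2
Total waiting = 0 + 0 + 0 + 2 = 2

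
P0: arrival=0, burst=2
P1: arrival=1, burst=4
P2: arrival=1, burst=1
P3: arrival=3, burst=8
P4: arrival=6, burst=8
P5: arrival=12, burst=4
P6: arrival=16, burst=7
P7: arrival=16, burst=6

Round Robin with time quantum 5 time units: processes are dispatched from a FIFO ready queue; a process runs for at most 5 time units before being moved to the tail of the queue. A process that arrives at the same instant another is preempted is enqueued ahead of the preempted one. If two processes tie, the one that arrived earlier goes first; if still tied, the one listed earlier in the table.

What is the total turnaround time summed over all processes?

Timeline: | P0 0-2 | P1 2-6 | P2 6-7 | P3 7-12 | P4 12-17 | P5 17-21 | P3 21-24 | P6 24-29 | P7 29-34 | P4 34-37 | P6 37-39 | P7 39-40 |
Completion: P0=2  P1=6  P2=7  P3=24  P4=37  P5=21  P6=39  P7=40
Turnaround (C−A): P0=2  P1=5  P2=6  P3=21  P4=31  P5=9  P6=23  P7=24
Turnaround = completion − arrival: P0=2, P1=5, P2=6, P3=21, P4=31, P5=9, P6=23, P7=24
Total turnaround = 2 + 5 + 6 + 21 + 31 + 9 + 23 + 24 = 121

121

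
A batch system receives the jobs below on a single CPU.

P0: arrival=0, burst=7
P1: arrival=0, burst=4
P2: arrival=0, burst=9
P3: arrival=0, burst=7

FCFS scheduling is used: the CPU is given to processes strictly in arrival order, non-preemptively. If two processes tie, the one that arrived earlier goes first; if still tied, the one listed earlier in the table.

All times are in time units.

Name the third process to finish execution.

Schedule: | P0 0-7 | P1 7-11 | P2 11-20 | P3 20-27 |
Completion: P0=7  P1=11  P2=20  P3=27
Finish order: P0 → P1 → P2 → P3

P2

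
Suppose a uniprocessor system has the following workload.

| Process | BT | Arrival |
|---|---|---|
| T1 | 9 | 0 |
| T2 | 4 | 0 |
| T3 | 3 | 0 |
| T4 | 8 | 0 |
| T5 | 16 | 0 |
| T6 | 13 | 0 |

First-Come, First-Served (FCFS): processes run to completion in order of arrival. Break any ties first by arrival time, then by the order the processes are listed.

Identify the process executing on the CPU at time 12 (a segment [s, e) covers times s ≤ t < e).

T2

Timeline: | T1 0-9 | T2 9-13 | T3 13-16 | T4 16-24 | T5 24-40 | T6 40-53 |
Completion: T1=9  T2=13  T3=16  T4=24  T5=40  T6=53
Turnaround (C−A): T1=9  T2=13  T3=16  T4=24  T5=40  T6=53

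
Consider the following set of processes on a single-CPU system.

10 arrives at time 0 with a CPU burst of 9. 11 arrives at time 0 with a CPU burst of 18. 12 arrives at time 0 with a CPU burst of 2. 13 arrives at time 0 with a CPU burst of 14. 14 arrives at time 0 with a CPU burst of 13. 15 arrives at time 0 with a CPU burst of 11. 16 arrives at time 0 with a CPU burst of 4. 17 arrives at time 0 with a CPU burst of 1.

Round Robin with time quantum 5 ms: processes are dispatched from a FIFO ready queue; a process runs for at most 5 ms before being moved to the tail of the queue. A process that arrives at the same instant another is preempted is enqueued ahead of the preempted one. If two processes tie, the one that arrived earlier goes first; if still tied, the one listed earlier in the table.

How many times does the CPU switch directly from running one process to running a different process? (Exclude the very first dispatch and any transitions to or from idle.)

Schedule: | 10 0-5 | 11 5-10 | 12 10-12 | 13 12-17 | 14 17-22 | 15 22-27 | 16 27-31 | 17 31-32 | 10 32-36 | 11 36-41 | 13 41-46 | 14 46-51 | 15 51-56 | 11 56-61 | 13 61-65 | 14 65-68 | 15 68-69 | 11 69-72 |
Completion: 10=36  11=72  12=12  13=65  14=68  15=69  16=31  17=32
Turnaround (C−A): 10=36  11=72  12=12  13=65  14=68  15=69  16=31  17=32

17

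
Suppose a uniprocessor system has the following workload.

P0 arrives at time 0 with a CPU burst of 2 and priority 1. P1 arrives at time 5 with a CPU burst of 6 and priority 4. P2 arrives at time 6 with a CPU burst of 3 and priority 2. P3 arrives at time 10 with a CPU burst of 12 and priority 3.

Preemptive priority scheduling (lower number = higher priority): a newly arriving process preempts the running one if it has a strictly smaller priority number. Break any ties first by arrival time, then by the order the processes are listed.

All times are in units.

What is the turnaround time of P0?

Schedule: | P0 0-2 | idle 2-5 | P1 5-6 | P2 6-9 | P1 9-10 | P3 10-22 | P1 22-26 |
Completion: P0=2  P1=26  P2=9  P3=22
Turnaround (C−A): P0=2  P1=21  P2=3  P3=12
Turnaround(P0) = completion − arrival = 2 − 0 = 2

2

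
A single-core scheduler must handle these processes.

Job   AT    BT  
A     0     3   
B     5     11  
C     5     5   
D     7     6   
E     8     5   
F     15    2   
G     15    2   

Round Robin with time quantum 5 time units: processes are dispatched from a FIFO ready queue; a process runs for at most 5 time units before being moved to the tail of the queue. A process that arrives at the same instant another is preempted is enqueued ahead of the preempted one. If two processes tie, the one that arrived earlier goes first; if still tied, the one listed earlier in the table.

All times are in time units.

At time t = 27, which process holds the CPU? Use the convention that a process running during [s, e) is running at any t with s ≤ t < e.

B

Timeline: | A 0-3 | idle 3-5 | B 5-10 | C 10-15 | D 15-20 | E 20-25 | B 25-30 | F 30-32 | G 32-34 | D 34-35 | B 35-36 |
Completion: A=3  B=36  C=15  D=35  E=25  F=32  G=34
Turnaround (C−A): A=3  B=31  C=10  D=28  E=17  F=17  G=19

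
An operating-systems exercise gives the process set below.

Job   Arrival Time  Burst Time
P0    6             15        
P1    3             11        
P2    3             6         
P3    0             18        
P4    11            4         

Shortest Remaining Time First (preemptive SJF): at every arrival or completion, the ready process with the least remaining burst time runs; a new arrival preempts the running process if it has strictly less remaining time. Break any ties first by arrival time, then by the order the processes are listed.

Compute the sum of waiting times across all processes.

64

Timeline: | P3 0-3 | P2 3-9 | P1 9-11 | P4 11-15 | P1 15-24 | P3 24-39 | P0 39-54 |
Completion: P0=54  P1=24  P2=9  P3=39  P4=15
Waiting = turnaround − burst: P0=33, P1=10, P2=0, P3=21, P4=0
Total waiting = 33 + 10 + 0 + 21 + 0 = 64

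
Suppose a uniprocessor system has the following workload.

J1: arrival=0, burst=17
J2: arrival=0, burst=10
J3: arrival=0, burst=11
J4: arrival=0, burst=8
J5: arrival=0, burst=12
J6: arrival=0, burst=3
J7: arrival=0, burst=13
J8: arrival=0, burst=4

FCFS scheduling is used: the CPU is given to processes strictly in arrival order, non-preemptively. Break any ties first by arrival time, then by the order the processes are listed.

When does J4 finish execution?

46

Schedule: | J1 0-17 | J2 17-27 | J3 27-38 | J4 38-46 | J5 46-58 | J6 58-61 | J7 61-74 | J8 74-78 |
Completion: J1=17  J2=27  J3=38  J4=46  J5=58  J6=61  J7=74  J8=78
Turnaround (C−A): J1=17  J2=27  J3=38  J4=46  J5=58  J6=61  J7=74  J8=78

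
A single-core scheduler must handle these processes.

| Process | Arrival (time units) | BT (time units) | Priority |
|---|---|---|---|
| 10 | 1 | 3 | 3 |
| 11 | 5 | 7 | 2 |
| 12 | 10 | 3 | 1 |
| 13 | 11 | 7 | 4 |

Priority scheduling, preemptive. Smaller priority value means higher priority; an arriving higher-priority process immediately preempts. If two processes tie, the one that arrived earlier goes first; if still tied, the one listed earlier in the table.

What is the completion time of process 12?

13

Schedule: | idle 0-1 | 10 1-4 | idle 4-5 | 11 5-10 | 12 10-13 | 11 13-15 | 13 15-22 |
Completion: 10=4  11=15  12=13  13=22
Turnaround (C−A): 10=3  11=10  12=3  13=11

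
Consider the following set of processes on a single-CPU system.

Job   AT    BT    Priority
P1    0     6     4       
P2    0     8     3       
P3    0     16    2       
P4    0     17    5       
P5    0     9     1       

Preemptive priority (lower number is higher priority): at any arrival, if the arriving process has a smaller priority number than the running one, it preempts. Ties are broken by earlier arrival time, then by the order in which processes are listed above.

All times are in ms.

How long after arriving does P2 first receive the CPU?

Gantt: | P5 0-9 | P3 9-25 | P2 25-33 | P1 33-39 | P4 39-56 |
Completion: P1=39  P2=33  P3=25  P4=56  P5=9
Turnaround (C−A): P1=39  P2=33  P3=25  P4=56  P5=9
Response(P2) = first start − arrival = 25 − 0 = 25

25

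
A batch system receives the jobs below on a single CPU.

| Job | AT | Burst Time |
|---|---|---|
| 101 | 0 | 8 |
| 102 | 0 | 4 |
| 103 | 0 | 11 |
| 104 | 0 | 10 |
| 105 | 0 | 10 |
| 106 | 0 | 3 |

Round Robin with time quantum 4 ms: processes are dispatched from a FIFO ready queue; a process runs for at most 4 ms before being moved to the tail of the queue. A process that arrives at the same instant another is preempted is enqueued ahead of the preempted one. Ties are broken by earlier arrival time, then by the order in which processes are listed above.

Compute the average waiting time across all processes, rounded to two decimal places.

Timeline: | 101 0-4 | 102 4-8 | 103 8-12 | 104 12-16 | 105 16-20 | 106 20-23 | 101 23-27 | 103 27-31 | 104 31-35 | 105 35-39 | 103 39-42 | 104 42-44 | 105 44-46 |
Completion: 101=27  102=8  103=42  104=44  105=46  106=23
Turnaround (C−A): 101=27  102=8  103=42  104=44  105=46  106=23
Waiting times: 101=19, 102=4, 103=31, 104=34, 105=36, 106=20
Average waiting = (19+4+31+34+36+20) / 6 = 144/6 = 24.00

24.00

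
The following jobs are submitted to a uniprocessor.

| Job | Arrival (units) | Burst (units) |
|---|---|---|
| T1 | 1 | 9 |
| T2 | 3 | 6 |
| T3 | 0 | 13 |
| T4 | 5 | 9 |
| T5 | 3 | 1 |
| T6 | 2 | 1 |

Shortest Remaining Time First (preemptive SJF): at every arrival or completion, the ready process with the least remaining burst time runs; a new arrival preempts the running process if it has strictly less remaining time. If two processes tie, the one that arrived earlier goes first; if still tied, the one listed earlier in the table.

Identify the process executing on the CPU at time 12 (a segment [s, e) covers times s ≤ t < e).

Gantt: | T3 0-1 | T1 1-2 | T6 2-3 | T5 3-4 | T2 4-10 | T1 10-18 | T4 18-27 | T3 27-39 |
Completion: T1=18  T2=10  T3=39  T4=27  T5=4  T6=3
Turnaround (C−A): T1=17  T2=7  T3=39  T4=22  T5=1  T6=1

T1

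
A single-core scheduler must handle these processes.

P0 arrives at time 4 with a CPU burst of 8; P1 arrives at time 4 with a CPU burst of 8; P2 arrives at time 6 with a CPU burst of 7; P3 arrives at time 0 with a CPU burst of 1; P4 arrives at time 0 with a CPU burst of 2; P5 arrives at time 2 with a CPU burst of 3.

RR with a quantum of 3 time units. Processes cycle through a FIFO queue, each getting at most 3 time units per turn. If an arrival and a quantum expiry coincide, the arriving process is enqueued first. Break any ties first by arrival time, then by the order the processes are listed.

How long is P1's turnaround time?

24

Gantt: | P3 0-1 | P4 1-3 | P5 3-6 | P0 6-9 | P1 9-12 | P2 12-15 | P0 15-18 | P1 18-21 | P2 21-24 | P0 24-26 | P1 26-28 | P2 28-29 |
Completion: P0=26  P1=28  P2=29  P3=1  P4=3  P5=6
Turnaround(P1) = completion − arrival = 28 − 4 = 24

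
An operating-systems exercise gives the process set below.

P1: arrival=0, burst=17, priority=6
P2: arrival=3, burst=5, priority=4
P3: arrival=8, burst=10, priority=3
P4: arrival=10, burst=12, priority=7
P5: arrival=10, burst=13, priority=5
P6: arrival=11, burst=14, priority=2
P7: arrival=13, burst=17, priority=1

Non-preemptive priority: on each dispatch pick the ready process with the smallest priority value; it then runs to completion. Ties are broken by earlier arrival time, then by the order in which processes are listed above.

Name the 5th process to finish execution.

Gantt: | P1 0-17 | P7 17-34 | P6 34-48 | P3 48-58 | P2 58-63 | P5 63-76 | P4 76-88 |
Completion: P1=17  P2=63  P3=58  P4=88  P5=76  P6=48  P7=34
Turnaround (C−A): P1=17  P2=60  P3=50  P4=78  P5=66  P6=37  P7=21
Finish order: P1 → P7 → P6 → P3 → P2 → P5 → P4

P2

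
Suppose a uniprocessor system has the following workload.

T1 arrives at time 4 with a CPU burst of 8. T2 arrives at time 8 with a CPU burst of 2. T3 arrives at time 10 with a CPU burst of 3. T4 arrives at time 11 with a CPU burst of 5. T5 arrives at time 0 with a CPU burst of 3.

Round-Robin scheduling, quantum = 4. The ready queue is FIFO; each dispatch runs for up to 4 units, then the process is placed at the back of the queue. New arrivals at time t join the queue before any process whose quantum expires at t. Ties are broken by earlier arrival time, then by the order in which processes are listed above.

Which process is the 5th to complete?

T4

Timeline: | T5 0-3 | idle 3-4 | T1 4-8 | T2 8-10 | T1 10-14 | T3 14-17 | T4 17-22 |
Completion: T1=14  T2=10  T3=17  T4=22  T5=3
Finish order: T5 → T2 → T1 → T3 → T4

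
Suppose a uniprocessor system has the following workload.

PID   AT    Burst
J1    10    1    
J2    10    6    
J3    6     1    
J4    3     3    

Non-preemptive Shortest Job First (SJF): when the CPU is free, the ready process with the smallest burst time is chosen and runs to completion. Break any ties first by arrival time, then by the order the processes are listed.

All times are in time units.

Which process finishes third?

Gantt: | idle 0-3 | J4 3-6 | J3 6-7 | idle 7-10 | J1 10-11 | J2 11-17 |
Completion: J1=11  J2=17  J3=7  J4=6
Turnaround (C−A): J1=1  J2=7  J3=1  J4=3
Finish order: J4 → J3 → J1 → J2

J1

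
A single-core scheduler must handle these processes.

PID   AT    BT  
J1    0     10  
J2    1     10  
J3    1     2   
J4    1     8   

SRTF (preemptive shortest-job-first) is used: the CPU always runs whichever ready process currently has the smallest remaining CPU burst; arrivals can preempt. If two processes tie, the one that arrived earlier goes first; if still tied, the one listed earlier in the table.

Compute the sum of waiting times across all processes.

Timeline: | J1 0-1 | J3 1-3 | J4 3-11 | J1 11-20 | J2 20-30 |
Completion: J1=20  J2=30  J3=3  J4=11
Waiting = turnaround − burst: J1=10, J2=19, J3=0, J4=2
Total waiting = 10 + 19 + 0 + 2 = 31

31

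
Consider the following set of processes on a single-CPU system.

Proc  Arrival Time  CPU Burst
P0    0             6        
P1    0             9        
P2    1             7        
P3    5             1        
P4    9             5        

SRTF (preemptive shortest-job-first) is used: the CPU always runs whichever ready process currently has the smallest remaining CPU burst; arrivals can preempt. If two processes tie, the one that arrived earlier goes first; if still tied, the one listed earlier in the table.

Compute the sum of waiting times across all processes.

Gantt: | P0 0-6 | P3 6-7 | P2 7-14 | P4 14-19 | P1 19-28 |
Completion: P0=6  P1=28  P2=14  P3=7  P4=19
Waiting = turnaround − burst: P0=0, P1=19, P2=6, P3=1, P4=5
Total waiting = 0 + 19 + 6 + 1 + 5 = 31

31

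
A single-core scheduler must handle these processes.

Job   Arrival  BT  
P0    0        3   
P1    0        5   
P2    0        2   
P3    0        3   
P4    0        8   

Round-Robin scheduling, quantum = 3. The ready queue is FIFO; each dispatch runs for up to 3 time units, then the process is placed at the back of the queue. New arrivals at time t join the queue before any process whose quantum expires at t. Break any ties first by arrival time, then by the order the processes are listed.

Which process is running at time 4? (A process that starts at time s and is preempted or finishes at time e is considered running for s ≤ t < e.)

Gantt: | P0 0-3 | P1 3-6 | P2 6-8 | P3 8-11 | P4 11-14 | P1 14-16 | P4 16-21 |
Completion: P0=3  P1=16  P2=8  P3=11  P4=21
Turnaround (C−A): P0=3  P1=16  P2=8  P3=11  P4=21

P1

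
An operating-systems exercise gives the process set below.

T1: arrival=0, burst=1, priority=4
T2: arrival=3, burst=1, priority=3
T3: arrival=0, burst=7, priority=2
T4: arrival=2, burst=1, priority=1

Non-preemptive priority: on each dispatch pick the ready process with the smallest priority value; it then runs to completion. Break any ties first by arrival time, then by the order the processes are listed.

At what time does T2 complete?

9

Schedule: | T3 0-7 | T4 7-8 | T2 8-9 | T1 9-10 |
Completion: T1=10  T2=9  T3=7  T4=8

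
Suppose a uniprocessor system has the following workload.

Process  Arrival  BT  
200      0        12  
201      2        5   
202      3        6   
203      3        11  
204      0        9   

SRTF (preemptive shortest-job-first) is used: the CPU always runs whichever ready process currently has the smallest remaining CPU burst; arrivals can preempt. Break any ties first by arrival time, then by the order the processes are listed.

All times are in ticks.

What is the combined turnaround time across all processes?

Schedule: | 204 0-2 | 201 2-7 | 202 7-13 | 204 13-20 | 203 20-31 | 200 31-43 |
Completion: 200=43  201=7  202=13  203=31  204=20
Turnaround = completion − arrival: 200=43, 201=5, 202=10, 203=28, 204=20
Total turnaround = 43 + 5 + 10 + 28 + 20 = 106

106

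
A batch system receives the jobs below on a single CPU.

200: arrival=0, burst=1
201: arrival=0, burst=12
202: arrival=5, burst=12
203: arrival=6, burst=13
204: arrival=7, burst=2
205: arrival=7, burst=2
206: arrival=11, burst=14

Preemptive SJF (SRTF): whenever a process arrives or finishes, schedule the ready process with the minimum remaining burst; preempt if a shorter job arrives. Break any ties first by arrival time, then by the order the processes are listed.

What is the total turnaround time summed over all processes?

129

Timeline: | 200 0-1 | 201 1-7 | 204 7-9 | 205 9-11 | 201 11-17 | 202 17-29 | 203 29-42 | 206 42-56 |
Completion: 200=1  201=17  202=29  203=42  204=9  205=11  206=56
Turnaround = completion − arrival: 200=1, 201=17, 202=24, 203=36, 204=2, 205=4, 206=45
Total turnaround = 1 + 17 + 24 + 36 + 2 + 4 + 45 = 129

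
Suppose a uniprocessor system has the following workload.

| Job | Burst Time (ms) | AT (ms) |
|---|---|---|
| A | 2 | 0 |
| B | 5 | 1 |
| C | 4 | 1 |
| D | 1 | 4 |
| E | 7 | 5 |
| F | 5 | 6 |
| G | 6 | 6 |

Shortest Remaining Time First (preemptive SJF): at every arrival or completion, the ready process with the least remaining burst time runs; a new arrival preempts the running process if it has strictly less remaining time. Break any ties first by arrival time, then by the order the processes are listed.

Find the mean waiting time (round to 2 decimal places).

Timeline: | A 0-2 | C 2-4 | D 4-5 | C 5-7 | B 7-12 | F 12-17 | G 17-23 | E 23-30 |
Completion: A=2  B=12  C=7  D=5  E=30  F=17  G=23
Waiting times: A=0, B=6, C=2, D=0, E=18, F=6, G=11
Average waiting = (0+6+2+0+18+6+11) / 7 = 43/7 = 6.14

6.14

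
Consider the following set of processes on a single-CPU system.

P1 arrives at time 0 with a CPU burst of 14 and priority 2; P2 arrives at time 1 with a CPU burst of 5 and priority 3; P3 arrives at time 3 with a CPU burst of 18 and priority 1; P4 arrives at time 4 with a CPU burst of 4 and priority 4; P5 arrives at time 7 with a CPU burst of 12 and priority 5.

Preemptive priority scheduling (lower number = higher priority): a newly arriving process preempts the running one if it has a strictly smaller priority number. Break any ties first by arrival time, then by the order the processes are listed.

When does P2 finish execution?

Schedule: | P1 0-3 | P3 3-21 | P1 21-32 | P2 32-37 | P4 37-41 | P5 41-53 |
Completion: P1=32  P2=37  P3=21  P4=41  P5=53
Turnaround (C−A): P1=32  P2=36  P3=18  P4=37  P5=46

37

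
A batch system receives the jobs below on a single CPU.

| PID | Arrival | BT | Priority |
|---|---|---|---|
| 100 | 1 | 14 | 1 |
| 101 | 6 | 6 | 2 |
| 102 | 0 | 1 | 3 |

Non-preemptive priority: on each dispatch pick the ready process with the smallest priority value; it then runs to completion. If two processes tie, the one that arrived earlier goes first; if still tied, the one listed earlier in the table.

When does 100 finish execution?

15

Schedule: | 102 0-1 | 100 1-15 | 101 15-21 |
Completion: 100=15  101=21  102=1
Turnaround (C−A): 100=14  101=15  102=1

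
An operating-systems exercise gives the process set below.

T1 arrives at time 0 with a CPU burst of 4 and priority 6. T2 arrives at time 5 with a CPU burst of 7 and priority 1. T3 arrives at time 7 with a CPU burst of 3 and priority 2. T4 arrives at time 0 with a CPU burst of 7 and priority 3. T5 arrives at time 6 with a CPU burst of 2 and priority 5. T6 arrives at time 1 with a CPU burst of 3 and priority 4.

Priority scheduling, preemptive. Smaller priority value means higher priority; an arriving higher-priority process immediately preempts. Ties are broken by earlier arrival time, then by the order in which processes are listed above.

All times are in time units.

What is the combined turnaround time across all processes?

93

Schedule: | T4 0-5 | T2 5-12 | T3 12-15 | T4 15-17 | T6 17-20 | T5 20-22 | T1 22-26 |
Completion: T1=26  T2=12  T3=15  T4=17  T5=22  T6=20
Turnaround (C−A): T1=26  T2=7  T3=8  T4=17  T5=16  T6=19
Turnaround = completion − arrival: T1=26, T2=7, T3=8, T4=17, T5=16, T6=19
Total turnaround = 26 + 7 + 8 + 17 + 16 + 19 = 93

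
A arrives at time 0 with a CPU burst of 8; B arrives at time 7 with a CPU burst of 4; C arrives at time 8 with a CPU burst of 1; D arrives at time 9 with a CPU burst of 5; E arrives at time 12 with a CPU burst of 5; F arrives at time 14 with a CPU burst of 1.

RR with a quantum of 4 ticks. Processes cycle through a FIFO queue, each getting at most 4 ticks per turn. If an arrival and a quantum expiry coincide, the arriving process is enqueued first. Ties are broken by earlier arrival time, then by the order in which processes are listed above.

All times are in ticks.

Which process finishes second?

B

Schedule: | A 0-8 | B 8-12 | C 12-13 | D 13-17 | E 17-21 | F 21-22 | D 22-23 | E 23-24 |
Completion: A=8  B=12  C=13  D=23  E=24  F=22
Turnaround (C−A): A=8  B=5  C=5  D=14  E=12  F=8
Finish order: A → B → C → F → D → E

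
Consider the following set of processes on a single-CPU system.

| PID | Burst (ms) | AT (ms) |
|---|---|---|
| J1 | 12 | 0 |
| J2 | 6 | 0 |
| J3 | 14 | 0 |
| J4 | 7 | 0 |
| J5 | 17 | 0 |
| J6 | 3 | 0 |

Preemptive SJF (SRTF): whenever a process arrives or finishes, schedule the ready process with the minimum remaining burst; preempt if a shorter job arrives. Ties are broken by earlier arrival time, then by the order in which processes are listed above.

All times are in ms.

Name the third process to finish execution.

J4

Schedule: | J6 0-3 | J2 3-9 | J4 9-16 | J1 16-28 | J3 28-42 | J5 42-59 |
Completion: J1=28  J2=9  J3=42  J4=16  J5=59  J6=3
Turnaround (C−A): J1=28  J2=9  J3=42  J4=16  J5=59  J6=3
Finish order: J6 → J2 → J4 → J1 → J3 → J5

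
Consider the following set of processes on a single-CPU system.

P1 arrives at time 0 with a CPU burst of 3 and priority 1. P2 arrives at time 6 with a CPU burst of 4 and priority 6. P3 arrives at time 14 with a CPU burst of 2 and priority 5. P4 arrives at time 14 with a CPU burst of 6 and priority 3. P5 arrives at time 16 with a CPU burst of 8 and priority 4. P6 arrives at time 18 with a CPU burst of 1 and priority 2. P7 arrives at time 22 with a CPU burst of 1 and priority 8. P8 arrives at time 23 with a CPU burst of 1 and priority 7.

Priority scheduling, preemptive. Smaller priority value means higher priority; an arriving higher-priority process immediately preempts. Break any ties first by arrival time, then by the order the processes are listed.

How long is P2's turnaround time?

4

Gantt: | P1 0-3 | idle 3-6 | P2 6-10 | idle 10-14 | P4 14-18 | P6 18-19 | P4 19-21 | P5 21-29 | P3 29-31 | P8 31-32 | P7 32-33 |
Completion: P1=3  P2=10  P3=31  P4=21  P5=29  P6=19  P7=33  P8=32
Turnaround (C−A): P1=3  P2=4  P3=17  P4=7  P5=13  P6=1  P7=11  P8=9
Turnaround(P2) = completion − arrival = 10 − 6 = 4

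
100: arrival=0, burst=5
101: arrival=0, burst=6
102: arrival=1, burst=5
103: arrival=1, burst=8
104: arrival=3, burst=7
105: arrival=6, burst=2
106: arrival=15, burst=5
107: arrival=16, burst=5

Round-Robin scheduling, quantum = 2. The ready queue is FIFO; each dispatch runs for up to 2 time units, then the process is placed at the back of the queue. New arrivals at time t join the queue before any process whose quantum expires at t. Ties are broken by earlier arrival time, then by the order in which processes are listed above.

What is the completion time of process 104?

41

Gantt: | 100 0-2 | 101 2-4 | 102 4-6 | 103 6-8 | 100 8-10 | 104 10-12 | 101 12-14 | 105 14-16 | 102 16-18 | 103 18-20 | 100 20-21 | 104 21-23 | 101 23-25 | 106 25-27 | 107 27-29 | 102 29-30 | 103 30-32 | 104 32-34 | 106 34-36 | 107 36-38 | 103 38-40 | 104 40-41 | 106 41-42 | 107 42-43 |
Completion: 100=21  101=25  102=30  103=40  104=41  105=16  106=42  107=43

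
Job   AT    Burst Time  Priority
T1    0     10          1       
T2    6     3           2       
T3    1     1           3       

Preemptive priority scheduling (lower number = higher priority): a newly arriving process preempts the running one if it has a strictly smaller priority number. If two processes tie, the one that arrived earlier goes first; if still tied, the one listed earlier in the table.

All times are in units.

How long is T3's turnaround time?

Gantt: | T1 0-10 | T2 10-13 | T3 13-14 |
Completion: T1=10  T2=13  T3=14
Turnaround(T3) = completion − arrival = 14 − 1 = 13

13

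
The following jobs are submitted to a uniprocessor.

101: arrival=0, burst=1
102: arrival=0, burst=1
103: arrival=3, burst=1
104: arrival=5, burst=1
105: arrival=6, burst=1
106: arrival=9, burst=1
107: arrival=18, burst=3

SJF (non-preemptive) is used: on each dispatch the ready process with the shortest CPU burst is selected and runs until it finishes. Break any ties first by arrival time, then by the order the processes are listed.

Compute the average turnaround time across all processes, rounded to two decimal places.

1.43

Timeline: | 101 0-1 | 102 1-2 | idle 2-3 | 103 3-4 | idle 4-5 | 104 5-6 | 105 6-7 | idle 7-9 | 106 9-10 | idle 10-18 | 107 18-21 |
Completion: 101=1  102=2  103=4  104=6  105=7  106=10  107=21
Turnaround (C−A): 101=1  102=2  103=1  104=1  105=1  106=1  107=3
Turnaround times: 101=1, 102=2, 103=1, 104=1, 105=1, 106=1, 107=3
Average turnaround = (1+2+1+1+1+1+3) / 7 = 10/7 = 1.43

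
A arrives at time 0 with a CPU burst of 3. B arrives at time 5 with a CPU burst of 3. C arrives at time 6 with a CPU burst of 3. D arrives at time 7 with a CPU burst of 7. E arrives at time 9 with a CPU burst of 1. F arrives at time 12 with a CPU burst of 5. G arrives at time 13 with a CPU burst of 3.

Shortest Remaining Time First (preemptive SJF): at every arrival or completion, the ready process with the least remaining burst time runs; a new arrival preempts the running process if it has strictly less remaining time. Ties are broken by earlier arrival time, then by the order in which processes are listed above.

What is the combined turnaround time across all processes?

Timeline: | A 0-3 | idle 3-5 | B 5-8 | C 8-9 | E 9-10 | C 10-12 | F 12-13 | G 13-16 | F 16-20 | D 20-27 |
Completion: A=3  B=8  C=12  D=27  E=10  F=20  G=16
Turnaround = completion − arrival: A=3, B=3, C=6, D=20, E=1, F=8, G=3
Total turnaround = 3 + 3 + 6 + 20 + 1 + 8 + 3 = 44

44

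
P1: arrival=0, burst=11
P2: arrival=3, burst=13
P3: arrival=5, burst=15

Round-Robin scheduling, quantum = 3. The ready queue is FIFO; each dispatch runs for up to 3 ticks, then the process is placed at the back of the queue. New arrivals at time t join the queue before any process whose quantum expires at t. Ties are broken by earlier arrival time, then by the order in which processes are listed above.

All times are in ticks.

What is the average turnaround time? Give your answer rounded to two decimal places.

31.00

Gantt: | P1 0-3 | P2 3-6 | P1 6-9 | P3 9-12 | P2 12-15 | P1 15-18 | P3 18-21 | P2 21-24 | P1 24-26 | P3 26-29 | P2 29-32 | P3 32-35 | P2 35-36 | P3 36-39 |
Completion: P1=26  P2=36  P3=39
Turnaround times: P1=26, P2=33, P3=34
Average turnaround = (26+33+34) / 3 = 93/3 = 31.00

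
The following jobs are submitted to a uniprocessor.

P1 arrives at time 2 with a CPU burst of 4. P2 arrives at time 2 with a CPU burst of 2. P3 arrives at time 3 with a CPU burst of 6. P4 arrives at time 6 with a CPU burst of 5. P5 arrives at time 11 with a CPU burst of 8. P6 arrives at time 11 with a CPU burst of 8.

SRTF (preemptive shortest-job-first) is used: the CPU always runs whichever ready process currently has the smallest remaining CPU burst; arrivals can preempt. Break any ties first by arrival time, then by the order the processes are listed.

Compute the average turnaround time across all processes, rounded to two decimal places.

11.83

Gantt: | idle 0-2 | P2 2-4 | P1 4-8 | P4 8-13 | P3 13-19 | P5 19-27 | P6 27-35 |
Completion: P1=8  P2=4  P3=19  P4=13  P5=27  P6=35
Turnaround (C−A): P1=6  P2=2  P3=16  P4=7  P5=16  P6=24
Turnaround times: P1=6, P2=2, P3=16, P4=7, P5=16, P6=24
Average turnaround = (6+2+16+7+16+24) / 6 = 71/6 = 11.83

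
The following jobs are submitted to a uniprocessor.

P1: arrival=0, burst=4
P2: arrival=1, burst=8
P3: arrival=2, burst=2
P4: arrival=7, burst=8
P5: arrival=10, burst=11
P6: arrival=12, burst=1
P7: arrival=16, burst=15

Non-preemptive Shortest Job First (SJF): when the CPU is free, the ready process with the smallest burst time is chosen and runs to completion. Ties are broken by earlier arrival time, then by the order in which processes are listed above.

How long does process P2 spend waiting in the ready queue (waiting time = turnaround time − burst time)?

5

Timeline: | P1 0-4 | P3 4-6 | P2 6-14 | P6 14-15 | P4 15-23 | P5 23-34 | P7 34-49 |
Completion: P1=4  P2=14  P3=6  P4=23  P5=34  P6=15  P7=49
Turnaround (C−A): P1=4  P2=13  P3=4  P4=16  P5=24  P6=3  P7=33
Waiting(P2) = turnaround − burst = 13 − 8 = 5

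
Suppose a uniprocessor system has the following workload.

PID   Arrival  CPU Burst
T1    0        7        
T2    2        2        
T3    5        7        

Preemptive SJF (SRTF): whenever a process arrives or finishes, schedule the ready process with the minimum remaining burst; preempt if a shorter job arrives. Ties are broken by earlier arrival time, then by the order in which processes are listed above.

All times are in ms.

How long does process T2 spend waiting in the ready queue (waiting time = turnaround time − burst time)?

Gantt: | T1 0-2 | T2 2-4 | T1 4-9 | T3 9-16 |
Completion: T1=9  T2=4  T3=16
Waiting(T2) = turnaround − burst = 2 − 2 = 0

0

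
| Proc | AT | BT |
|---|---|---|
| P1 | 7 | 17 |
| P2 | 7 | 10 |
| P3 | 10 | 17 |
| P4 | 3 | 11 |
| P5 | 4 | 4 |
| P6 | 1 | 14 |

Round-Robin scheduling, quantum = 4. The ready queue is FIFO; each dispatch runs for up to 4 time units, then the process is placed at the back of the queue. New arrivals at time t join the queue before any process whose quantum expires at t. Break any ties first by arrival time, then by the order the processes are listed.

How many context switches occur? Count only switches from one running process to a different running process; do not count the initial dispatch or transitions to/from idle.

Gantt: | idle 0-1 | P6 1-5 | P4 5-9 | P5 9-13 | P6 13-17 | P1 17-21 | P2 21-25 | P4 25-29 | P3 29-33 | P6 33-37 | P1 37-41 | P2 41-45 | P4 45-48 | P3 48-52 | P6 52-54 | P1 54-58 | P2 58-60 | P3 60-64 | P1 64-68 | P3 68-72 | P1 72-73 | P3 73-74 |
Completion: P1=73  P2=60  P3=74  P4=48  P5=13  P6=54

20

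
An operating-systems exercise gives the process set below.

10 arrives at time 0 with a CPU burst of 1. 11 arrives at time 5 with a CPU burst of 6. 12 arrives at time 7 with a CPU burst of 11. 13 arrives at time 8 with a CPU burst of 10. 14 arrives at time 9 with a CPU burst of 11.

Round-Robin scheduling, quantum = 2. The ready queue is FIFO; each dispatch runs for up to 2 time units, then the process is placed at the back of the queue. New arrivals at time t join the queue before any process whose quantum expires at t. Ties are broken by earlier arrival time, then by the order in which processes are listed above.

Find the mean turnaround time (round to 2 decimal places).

Gantt: | 10 0-1 | idle 1-5 | 11 5-7 | 12 7-9 | 11 9-11 | 13 11-13 | 14 13-15 | 12 15-17 | 11 17-19 | 13 19-21 | 14 21-23 | 12 23-25 | 13 25-27 | 14 27-29 | 12 29-31 | 13 31-33 | 14 33-35 | 12 35-37 | 13 37-39 | 14 39-41 | 12 41-42 | 14 42-43 |
Completion: 10=1  11=19  12=42  13=39  14=43
Turnaround (C−A): 10=1  11=14  12=35  13=31  14=34
Turnaround times: 10=1, 11=14, 12=35, 13=31, 14=34
Average turnaround = (1+14+35+31+34) / 5 = 115/5 = 23.00

23.00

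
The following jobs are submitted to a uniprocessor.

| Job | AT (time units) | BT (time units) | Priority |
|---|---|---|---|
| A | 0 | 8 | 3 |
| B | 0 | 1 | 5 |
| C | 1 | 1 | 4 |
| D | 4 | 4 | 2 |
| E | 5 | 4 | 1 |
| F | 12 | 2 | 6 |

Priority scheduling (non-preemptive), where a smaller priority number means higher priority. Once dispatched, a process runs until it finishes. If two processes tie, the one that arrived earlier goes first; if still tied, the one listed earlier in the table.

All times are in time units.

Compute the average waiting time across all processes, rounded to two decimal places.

8.17

Gantt: | A 0-8 | E 8-12 | D 12-16 | C 16-17 | B 17-18 | F 18-20 |
Completion: A=8  B=18  C=17  D=16  E=12  F=20
Turnaround (C−A): A=8  B=18  C=16  D=12  E=7  F=8
Waiting times: A=0, B=17, C=15, D=8, E=3, F=6
Average waiting = (0+17+15+8+3+6) / 6 = 49/6 = 8.17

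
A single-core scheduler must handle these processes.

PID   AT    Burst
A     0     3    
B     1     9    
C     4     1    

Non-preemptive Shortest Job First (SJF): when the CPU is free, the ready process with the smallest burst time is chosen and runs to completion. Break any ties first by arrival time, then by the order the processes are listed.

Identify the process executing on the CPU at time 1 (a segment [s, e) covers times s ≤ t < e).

A

Schedule: | A 0-3 | B 3-12 | C 12-13 |
Completion: A=3  B=12  C=13
Turnaround (C−A): A=3  B=11  C=9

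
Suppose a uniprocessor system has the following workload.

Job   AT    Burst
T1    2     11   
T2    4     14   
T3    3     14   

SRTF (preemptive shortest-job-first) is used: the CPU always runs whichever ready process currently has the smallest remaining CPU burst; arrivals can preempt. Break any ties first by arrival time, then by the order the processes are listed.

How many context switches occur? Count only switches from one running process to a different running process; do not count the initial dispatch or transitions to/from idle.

2

Timeline: | idle 0-2 | T1 2-13 | T3 13-27 | T2 27-41 |
Completion: T1=13  T2=41  T3=27
Turnaround (C−A): T1=11  T2=37  T3=24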